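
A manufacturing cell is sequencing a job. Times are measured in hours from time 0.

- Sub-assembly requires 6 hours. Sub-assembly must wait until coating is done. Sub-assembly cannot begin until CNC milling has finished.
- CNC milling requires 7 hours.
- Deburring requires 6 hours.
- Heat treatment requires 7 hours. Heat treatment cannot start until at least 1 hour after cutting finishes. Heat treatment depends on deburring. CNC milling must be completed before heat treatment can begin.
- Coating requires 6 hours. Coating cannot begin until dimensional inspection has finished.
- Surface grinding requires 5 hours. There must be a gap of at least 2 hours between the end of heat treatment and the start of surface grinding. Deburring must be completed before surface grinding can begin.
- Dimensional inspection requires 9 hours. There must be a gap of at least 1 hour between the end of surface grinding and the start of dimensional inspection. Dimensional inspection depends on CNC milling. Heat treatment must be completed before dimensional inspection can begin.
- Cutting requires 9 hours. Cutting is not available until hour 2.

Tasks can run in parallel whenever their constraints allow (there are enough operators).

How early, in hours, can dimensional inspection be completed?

36

Nothing blocks CNC milling, so it runs from hour 0 to hour 7.
Nothing blocks deburring, so it runs from hour 0 to hour 6.
Cutting waits on its own release at hour 2, so it starts at hour 2 and finishes at 2 + 9 = hour 11.
Heat treatment needs all of cutting (finishes hour 11, plus 1-hour gap → hour 12); deburring (finishes hour 6); CNC milling (finishes hour 7). That puts its earliest start at hour 12; it finishes at 12 + 7 = hour 19.
For surface grinding: heat treatment (finishes hour 19, plus 2-hour gap → hour 21); deburring (finishes hour 6). Taking the maximum gives a start of hour 21, and it finishes at 21 + 5 = hour 26.
For dimensional inspection: surface grinding (finishes hour 26, plus 1-hour gap → hour 27); CNC milling (finishes hour 7); heat treatment (finishes hour 19). Taking the maximum gives a start of hour 27, and it finishes at 27 + 9 = hour 36.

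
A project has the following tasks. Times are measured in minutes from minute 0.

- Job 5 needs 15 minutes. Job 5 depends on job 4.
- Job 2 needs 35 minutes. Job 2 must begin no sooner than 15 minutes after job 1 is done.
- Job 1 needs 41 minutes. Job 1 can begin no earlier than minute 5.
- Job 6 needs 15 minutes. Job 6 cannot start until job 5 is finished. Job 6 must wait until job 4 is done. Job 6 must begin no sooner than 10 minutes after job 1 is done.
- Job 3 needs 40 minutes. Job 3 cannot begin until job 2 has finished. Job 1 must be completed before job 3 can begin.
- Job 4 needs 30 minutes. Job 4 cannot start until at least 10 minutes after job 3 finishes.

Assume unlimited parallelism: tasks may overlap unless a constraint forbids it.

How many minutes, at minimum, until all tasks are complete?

Job 1 cannot begin until its own release at minute 5. It runs from minute 5 to 5 + 41 = minute 46.
Job 2 waits on job 1 (finishes minute 46, plus 15-minute gap → minute 61), so it starts at minute 61 and finishes at 61 + 35 = minute 96.
For job 3: job 2 (finishes minute 96); job 1 (finishes minute 46). Taking the maximum gives a start of minute 96, and it finishes at 96 + 40 = minute 136.
After job 3 (finishes minute 136, plus 10-minute gap → minute 146), job 4 can start at minute 146 and finishes at minute 176.
Job 5 waits on job 4 (finishes minute 176), so it starts at minute 176 and finishes at 176 + 15 = minute 191.
Job 6 cannot start until job 5 (finishes minute 191); job 4 (finishes minute 176); job 1 (finishes minute 46, plus 10-minute gap → minute 56). The controlling bound is minute 191, so job 6 finishes at 191 + 15 = minute 206.
All tasks are finished once the last one completes. Finish times: Job 1 at 46, Job 2 at 96, Job 3 at 136, Job 4 at 176, Job 5 at 191, Job 6 at 206. The latest is minute 206.

206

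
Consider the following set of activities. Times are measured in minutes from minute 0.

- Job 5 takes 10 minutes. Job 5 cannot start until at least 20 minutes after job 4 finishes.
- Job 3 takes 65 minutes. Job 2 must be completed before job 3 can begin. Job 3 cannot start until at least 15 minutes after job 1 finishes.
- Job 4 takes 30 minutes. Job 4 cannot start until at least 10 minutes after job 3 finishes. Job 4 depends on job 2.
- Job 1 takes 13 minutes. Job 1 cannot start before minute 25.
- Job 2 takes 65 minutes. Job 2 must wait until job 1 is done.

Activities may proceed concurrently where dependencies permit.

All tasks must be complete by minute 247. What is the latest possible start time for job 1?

34

Job 5 has no dependents, so it just needs to finish by minute 247. Starting by 247 − 10 = minute 237 achieves that.
Since job 5 (must start by minute 237, minus 20-minute gap → minute 217) depends on it, job 4 must finish by minute 217. Backing off its 30-minute duration gives a latest start of minute 187.
Job 3 feeds into job 4 (must start by minute 187, minus 10-minute gap → minute 177); so job 3 must finish by minute 177 and therefore start by minute 112.
Job 2 must finish in time for job 3 (must start by minute 112); job 4 (must start by minute 187). The tightest is minute 112, so job 2 must start by 112 − 65 = minute 47.
Job 1 feeds job 2 (must start by minute 47); job 3 (must start by minute 112, minus 15-minute gap → minute 97). Taking the minimum, job 1 must finish by minute 47 and start by 47 − 13 = minute 34.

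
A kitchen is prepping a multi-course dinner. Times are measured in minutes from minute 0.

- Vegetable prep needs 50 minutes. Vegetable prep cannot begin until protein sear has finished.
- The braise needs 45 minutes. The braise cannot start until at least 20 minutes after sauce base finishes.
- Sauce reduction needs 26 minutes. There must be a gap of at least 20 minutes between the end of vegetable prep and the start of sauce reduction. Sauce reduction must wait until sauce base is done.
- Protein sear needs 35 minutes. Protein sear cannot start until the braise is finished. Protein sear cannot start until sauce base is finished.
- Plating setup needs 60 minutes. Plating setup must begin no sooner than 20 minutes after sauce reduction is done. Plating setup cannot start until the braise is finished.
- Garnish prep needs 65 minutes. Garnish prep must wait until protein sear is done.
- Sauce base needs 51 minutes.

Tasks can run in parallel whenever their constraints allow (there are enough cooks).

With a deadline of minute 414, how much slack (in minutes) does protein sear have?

Sauce base has no prerequisites, so it starts at minute 0 and finishes at minute 51.
The braise waits on sauce base (finishes minute 51, plus 20-minute gap → minute 71), so it starts at minute 71 and finishes at 71 + 45 = minute 116.
Protein sear has to wait for the braise (finishes minute 116); sauce base (finishes minute 51). The latest of these is minute 116, so protein sear runs minute 116 to 116 + 35 = minute 151.

Working backward from the deadline:
Plating setup must finish by minute 414; it takes 60 minutes, so it must start by 414 − 60 = minute 354.
Sauce reduction must finish before plating setup (must start by minute 354, minus 20-minute gap → minute 334). With a 26-minute duration, sauce reduction must start by 334 − 26 = minute 308.
Vegetable prep has to be done before sauce reduction (must start by minute 308, minus 20-minute gap → minute 288). That means finishing by minute 288, i.e. starting by 288 − 50 = minute 238.
Nothing follows garnish prep; the deadline of minute 414 is its only limit. It must start by 414 − 65 = minute 349.
For protein sear: vegetable prep (must start by minute 238); garnish prep (must start by minute 349). The most restrictive is minute 238; with a 35-minute duration, protein sear must start by minute 203.
So protein sear can start as early as minute 116 and as late as minute 203, giving 203 − 116 = 87 minutes of slack.

87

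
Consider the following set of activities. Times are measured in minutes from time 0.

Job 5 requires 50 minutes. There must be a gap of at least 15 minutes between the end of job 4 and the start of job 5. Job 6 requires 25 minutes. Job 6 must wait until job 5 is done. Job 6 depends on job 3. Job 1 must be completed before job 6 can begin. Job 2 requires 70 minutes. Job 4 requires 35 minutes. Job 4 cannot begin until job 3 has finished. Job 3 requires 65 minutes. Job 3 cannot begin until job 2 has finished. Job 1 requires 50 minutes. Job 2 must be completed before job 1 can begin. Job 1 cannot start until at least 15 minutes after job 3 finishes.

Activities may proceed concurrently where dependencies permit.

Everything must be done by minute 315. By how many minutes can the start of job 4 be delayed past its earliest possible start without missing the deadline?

55

Job 2 has no prerequisites, so it starts at minute 0 and finishes at minute 70.
Job 3 waits on job 2 (finishes minute 70), so it starts at minute 70 and finishes at 70 + 65 = minute 135.
Job 4 cannot begin until job 3 (finishes minute 135). It runs from minute 135 to 135 + 35 = minute 170.

Working backward from the deadline:
Nothing follows job 6; the deadline of minute 315 is its only limit. It must start by 315 − 25 = minute 290.
Job 5 has to be done before job 6 (must start by minute 290). That means finishing by minute 290, i.e. starting by 290 − 50 = minute 240.
Job 4 feeds into job 5 (must start by minute 240, minus 15-minute gap → minute 225); so job 4 must finish by minute 225 and therefore start by minute 190.
So job 4 can start as early as minute 135 and as late as minute 190, giving 190 − 135 = 55 minutes of slack.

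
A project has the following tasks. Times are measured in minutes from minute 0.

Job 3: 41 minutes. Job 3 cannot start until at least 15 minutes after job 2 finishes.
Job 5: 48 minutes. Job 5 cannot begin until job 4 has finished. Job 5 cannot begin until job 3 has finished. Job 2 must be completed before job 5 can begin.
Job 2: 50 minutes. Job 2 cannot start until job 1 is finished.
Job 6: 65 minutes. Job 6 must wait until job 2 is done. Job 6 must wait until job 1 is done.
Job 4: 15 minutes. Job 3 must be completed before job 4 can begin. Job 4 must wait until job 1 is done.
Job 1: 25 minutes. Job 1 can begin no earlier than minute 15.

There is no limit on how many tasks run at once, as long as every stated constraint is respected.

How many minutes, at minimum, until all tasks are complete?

209

After its own release at minute 15, job 1 can start at minute 15 and finishes at minute 40.
After job 1 (finishes minute 40), job 2 can start at minute 40 and finishes at minute 90.
Job 6 needs all of job 2 (finishes minute 90); job 1 (finishes minute 40). That puts its earliest start at minute 90; it finishes at 90 + 65 = minute 155.
Job 3 cannot begin until job 2 (finishes minute 90, plus 15-minute gap → minute 105). It runs from minute 105 to 105 + 41 = minute 146.
Job 4 cannot start until job 3 (finishes minute 146); job 1 (finishes minute 40). The controlling bound is minute 146, so job 4 finishes at 146 + 15 = minute 161.
Job 5 needs all of job 4 (finishes minute 161); job 3 (finishes minute 146); job 2 (finishes minute 90). That puts its earliest start at minute 161; it finishes at 161 + 48 = minute 209.
All tasks are finished once the last one completes. Finish times: Job 1 at 40, Job 2 at 90, Job 3 at 146, Job 4 at 161, Job 5 at 209, Job 6 at 155. The latest is minute 209.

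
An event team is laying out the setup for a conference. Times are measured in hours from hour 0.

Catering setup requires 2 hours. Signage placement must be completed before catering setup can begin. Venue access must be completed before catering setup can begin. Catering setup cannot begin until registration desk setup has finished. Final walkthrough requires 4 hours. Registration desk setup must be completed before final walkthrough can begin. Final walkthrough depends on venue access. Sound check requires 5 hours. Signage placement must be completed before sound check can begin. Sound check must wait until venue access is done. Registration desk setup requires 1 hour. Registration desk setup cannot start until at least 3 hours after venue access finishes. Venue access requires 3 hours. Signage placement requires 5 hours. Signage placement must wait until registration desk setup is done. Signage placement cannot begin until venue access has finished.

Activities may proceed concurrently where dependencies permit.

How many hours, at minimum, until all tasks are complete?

17

Nothing blocks venue access, so it runs from hour 0 to hour 3.
Registration desk setup cannot begin until venue access (finishes hour 3, plus 3-hour gap → hour 6). It runs from hour 6 to 6 + 1 = hour 7.
Final walkthrough has to wait for registration desk setup (finishes hour 7); venue access (finishes hour 3). The latest of these is hour 7, so final walkthrough runs hour 7 to 7 + 4 = hour 11.
For signage placement: registration desk setup (finishes hour 7); venue access (finishes hour 3). Taking the maximum gives a start of hour 7, and it finishes at 7 + 5 = hour 12.
Sound check cannot start until signage placement (finishes hour 12); venue access (finishes hour 3). The controlling bound is hour 12, so sound check finishes at 12 + 5 = hour 17.
For catering setup: signage placement (finishes hour 12); venue access (finishes hour 3); registration desk setup (finishes hour 7). Taking the maximum gives a start of hour 12, and it finishes at 12 + 2 = hour 14.
All tasks are finished once the last one completes. Finish times: Venue access at 3, Registration desk setup at 7, Signage placement at 12, Catering setup at 14, Sound check at 17, Final walkthrough at 11. The latest is hour 17.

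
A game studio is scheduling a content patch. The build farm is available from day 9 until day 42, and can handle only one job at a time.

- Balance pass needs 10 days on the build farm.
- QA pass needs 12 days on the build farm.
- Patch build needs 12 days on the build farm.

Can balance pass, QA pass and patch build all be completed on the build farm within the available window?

The build farm window is 42 − 9 = 33 days.
Running back to back, the jobs need 10 + 12 + 12 = 34 days on the build farm.
Since 34 > 33, they cannot all fit.

No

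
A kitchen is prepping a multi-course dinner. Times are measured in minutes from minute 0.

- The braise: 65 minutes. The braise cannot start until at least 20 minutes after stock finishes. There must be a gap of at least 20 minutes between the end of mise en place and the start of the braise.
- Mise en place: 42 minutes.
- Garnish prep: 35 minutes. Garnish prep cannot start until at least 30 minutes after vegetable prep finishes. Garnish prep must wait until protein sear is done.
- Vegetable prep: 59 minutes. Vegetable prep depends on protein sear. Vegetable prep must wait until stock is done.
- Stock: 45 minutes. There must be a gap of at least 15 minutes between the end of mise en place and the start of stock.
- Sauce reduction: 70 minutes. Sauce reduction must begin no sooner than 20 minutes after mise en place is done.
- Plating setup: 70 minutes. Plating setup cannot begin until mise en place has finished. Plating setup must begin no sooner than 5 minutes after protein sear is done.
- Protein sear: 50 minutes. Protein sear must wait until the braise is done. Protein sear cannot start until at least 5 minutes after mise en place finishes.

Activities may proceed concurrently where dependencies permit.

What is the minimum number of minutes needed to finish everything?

Mise en place has no prerequisites, so it starts at minute 0 and finishes at minute 42.
After mise en place (finishes minute 42, plus 20-minute gap → minute 62), sauce reduction can start at minute 62 and finishes at minute 132.
Stock waits on mise en place (finishes minute 42, plus 15-minute gap → minute 57), so it starts at minute 57 and finishes at 57 + 45 = minute 102.
For the braise: stock (finishes minute 102, plus 20-minute gap → minute 122); mise en place (finishes minute 42, plus 20-minute gap → minute 62). Taking the maximum gives a start of minute 122, and it finishes at 122 + 65 = minute 187.
Protein sear needs all of the braise (finishes minute 187); mise en place (finishes minute 42, plus 5-minute gap → minute 47). That puts its earliest start at minute 187; it finishes at 187 + 50 = minute 237.
Plating setup needs all of mise en place (finishes minute 42); protein sear (finishes minute 237, plus 5-minute gap → minute 242). That puts its earliest start at minute 242; it finishes at 242 + 70 = minute 312.
Vegetable prep needs all of protein sear (finishes minute 237); stock (finishes minute 102). That puts its earliest start at minute 237; it finishes at 237 + 59 = minute 296.
Garnish prep has to wait for vegetable prep (finishes minute 296, plus 30-minute gap → minute 326); protein sear (finishes minute 237). The latest of these is minute 326, so garnish prep runs minute 326 to 326 + 35 = minute 361.
All tasks are finished once the last one completes. Finish times: Mise en place at 42, Stock at 102, The braise at 187, Protein sear at 237, Vegetable prep at 296, Sauce reduction at 132, Plating setup at 312, Garnish prep at 361. The latest is minute 361.

361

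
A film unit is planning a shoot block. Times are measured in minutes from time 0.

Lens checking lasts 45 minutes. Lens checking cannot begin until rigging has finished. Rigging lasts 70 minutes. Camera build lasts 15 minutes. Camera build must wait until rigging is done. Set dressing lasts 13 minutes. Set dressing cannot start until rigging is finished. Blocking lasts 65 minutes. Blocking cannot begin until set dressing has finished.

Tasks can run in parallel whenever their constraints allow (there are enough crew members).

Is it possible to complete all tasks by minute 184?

Yes

Nothing blocks rigging, so it runs from minute 0 to minute 70.
Lens checking waits on rigging (finishes minute 70), so it starts at minute 70 and finishes at 70 + 45 = minute 115.
Camera build cannot begin until rigging (finishes minute 70). It runs from minute 70 to 70 + 15 = minute 85.
Set dressing waits on rigging (finishes minute 70), so it starts at minute 70 and finishes at 70 + 13 = minute 83.
Blocking cannot begin until set dressing (finishes minute 83). It runs from minute 83 to 83 + 65 = minute 148.
Every task is finished by minute 148, which is no later than the deadline of 184, so the schedule is feasible.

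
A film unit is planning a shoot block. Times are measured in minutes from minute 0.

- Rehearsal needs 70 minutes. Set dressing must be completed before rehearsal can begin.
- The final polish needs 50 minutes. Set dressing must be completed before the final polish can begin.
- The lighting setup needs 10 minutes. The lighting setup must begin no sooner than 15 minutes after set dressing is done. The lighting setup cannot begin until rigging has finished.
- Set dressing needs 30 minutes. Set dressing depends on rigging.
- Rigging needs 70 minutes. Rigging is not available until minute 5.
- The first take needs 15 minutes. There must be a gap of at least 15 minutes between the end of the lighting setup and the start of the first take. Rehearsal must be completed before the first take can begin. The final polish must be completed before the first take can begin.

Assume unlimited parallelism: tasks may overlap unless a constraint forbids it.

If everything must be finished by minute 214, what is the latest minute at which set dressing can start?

Nothing follows the first take; the deadline of minute 214 is its only limit. It must start by 214 − 15 = minute 199.
The lighting setup feeds into the first take (must start by minute 199, minus 15-minute gap → minute 184); so the lighting setup must finish by minute 184 and therefore start by minute 174.
Since the first take (must start by minute 199) depends on it, rehearsal must finish by minute 199. Backing off its 70-minute duration gives a latest start of minute 129.
The final polish feeds into the first take (must start by minute 199); so the final polish must finish by minute 199 and therefore start by minute 149.
Set dressing has several dependents: the lighting setup (must start by minute 174, minus 15-minute gap → minute 159); rehearsal (must start by minute 129); the final polish (must start by minute 149). The earliest of those limits is minute 129, so set dressing must start by 129 − 30 = minute 99.

99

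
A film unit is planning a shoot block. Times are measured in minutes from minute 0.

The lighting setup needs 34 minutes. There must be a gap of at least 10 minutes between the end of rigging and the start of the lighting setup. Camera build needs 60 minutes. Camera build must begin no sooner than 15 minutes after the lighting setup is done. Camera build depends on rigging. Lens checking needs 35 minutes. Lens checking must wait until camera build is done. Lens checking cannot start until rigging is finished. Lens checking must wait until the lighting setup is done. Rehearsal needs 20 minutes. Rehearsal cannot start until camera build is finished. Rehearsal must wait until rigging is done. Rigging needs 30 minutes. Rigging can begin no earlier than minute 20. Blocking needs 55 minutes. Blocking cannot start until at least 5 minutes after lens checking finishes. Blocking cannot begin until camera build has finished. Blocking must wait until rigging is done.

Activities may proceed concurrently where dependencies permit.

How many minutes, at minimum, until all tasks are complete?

After its own release at minute 20, rigging can start at minute 20 and finishes at minute 50.
The lighting setup cannot begin until rigging (finishes minute 50, plus 10-minute gap → minute 60). It runs from minute 60 to 60 + 34 = minute 94.
Camera build cannot start until the lighting setup (finishes minute 94, plus 15-minute gap → minute 109); rigging (finishes minute 50). The controlling bound is minute 109, so camera build finishes at 109 + 60 = minute 169.
Rehearsal cannot start until camera build (finishes minute 169); rigging (finishes minute 50). The controlling bound is minute 169, so rehearsal finishes at 169 + 20 = minute 189.
For lens checking: camera build (finishes minute 169); rigging (finishes minute 50); the lighting setup (finishes minute 94). Taking the maximum gives a start of minute 169, and it finishes at 169 + 35 = minute 204.
Blocking needs all of lens checking (finishes minute 204, plus 5-minute gap → minute 209); camera build (finishes minute 169); rigging (finishes minute 50). That puts its earliest start at minute 209; it finishes at 209 + 55 = minute 264.
All tasks are finished once the last one completes. Finish times: Rigging at 50, The lighting setup at 94, Camera build at 169, Lens checking at 204, Blocking at 264, Rehearsal at 189. The latest is minute 264.

264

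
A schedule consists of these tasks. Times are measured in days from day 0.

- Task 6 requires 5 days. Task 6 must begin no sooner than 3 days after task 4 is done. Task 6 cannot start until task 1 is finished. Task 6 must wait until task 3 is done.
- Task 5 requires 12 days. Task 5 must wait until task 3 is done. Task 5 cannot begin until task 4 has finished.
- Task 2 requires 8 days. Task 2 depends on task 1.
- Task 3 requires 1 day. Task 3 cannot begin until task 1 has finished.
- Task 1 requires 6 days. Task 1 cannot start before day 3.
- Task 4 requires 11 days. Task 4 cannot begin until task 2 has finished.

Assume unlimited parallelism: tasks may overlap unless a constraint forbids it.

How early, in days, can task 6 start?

31

Task 1 cannot begin until its own release at day 3. It runs from day 3 to 3 + 6 = day 9.
Task 3 cannot begin until task 1 (finishes day 9). It runs from day 9 to 9 + 1 = day 10.
After task 1 (finishes day 9), task 2 can start at day 9 and finishes at day 17.
Task 4 cannot begin until task 2 (finishes day 17). It runs from day 17 to 17 + 11 = day 28.
Task 6 waits on task 4 (finishes day 28, plus 3-day gap → day 31); task 1 (finishes day 9); task 3 (finishes day 10). The latest of these is day 31, which is the earliest task 6 can start.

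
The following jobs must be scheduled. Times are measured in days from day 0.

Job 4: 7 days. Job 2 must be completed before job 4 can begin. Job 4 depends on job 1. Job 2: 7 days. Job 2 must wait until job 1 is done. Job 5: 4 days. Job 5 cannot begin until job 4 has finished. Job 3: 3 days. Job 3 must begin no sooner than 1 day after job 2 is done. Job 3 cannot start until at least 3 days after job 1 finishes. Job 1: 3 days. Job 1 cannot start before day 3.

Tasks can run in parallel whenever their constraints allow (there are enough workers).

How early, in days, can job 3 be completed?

17

Job 1 waits on its own release at day 3, so it starts at day 3 and finishes at 3 + 3 = day 6.
After job 1 (finishes day 6), job 2 can start at day 6 and finishes at day 13.
Job 3 needs all of job 2 (finishes day 13, plus 1-day gap → day 14); job 1 (finishes day 6, plus 3-day gap → day 9). That puts its earliest start at day 14; it finishes at 14 + 3 = day 17.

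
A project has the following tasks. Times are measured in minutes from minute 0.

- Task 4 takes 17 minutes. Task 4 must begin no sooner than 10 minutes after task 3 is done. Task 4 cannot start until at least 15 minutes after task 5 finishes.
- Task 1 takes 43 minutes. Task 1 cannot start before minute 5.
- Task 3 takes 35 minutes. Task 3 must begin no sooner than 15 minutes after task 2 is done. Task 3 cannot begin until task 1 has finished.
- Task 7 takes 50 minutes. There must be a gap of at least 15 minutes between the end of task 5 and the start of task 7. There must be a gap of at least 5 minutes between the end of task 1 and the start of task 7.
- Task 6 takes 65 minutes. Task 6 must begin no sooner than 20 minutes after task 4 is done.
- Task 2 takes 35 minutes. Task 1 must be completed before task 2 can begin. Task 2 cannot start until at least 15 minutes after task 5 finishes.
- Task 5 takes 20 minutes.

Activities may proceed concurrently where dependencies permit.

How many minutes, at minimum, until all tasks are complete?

Task 5 has no prerequisites, so it starts at minute 0 and finishes at minute 20.
Task 1 cannot begin until its own release at minute 5. It runs from minute 5 to 5 + 43 = minute 48.
For task 7: task 5 (finishes minute 20, plus 15-minute gap → minute 35); task 1 (finishes minute 48, plus 5-minute gap → minute 53). Taking the maximum gives a start of minute 53, and it finishes at 53 + 50 = minute 103.
Task 2 has to wait for task 1 (finishes minute 48); task 5 (finishes minute 20, plus 15-minute gap → minute 35). The latest of these is minute 48, so task 2 runs minute 48 to 48 + 35 = minute 83.
For task 3: task 2 (finishes minute 83, plus 15-minute gap → minute 98); task 1 (finishes minute 48). Taking the maximum gives a start of minute 98, and it finishes at 98 + 35 = minute 133.
Task 4 has to wait for task 3 (finishes minute 133, plus 10-minute gap → minute 143); task 5 (finishes minute 20, plus 15-minute gap → minute 35). The latest of these is minute 143, so task 4 runs minute 143 to 143 + 17 = minute 160.
Task 6 waits on task 4 (finishes minute 160, plus 20-minute gap → minute 180), so it starts at minute 180 and finishes at 180 + 65 = minute 245.
All tasks are finished once the last one completes. Finish times: Task 1 at 48, Task 2 at 83, Task 3 at 133, Task 4 at 160, Task 5 at 20, Task 6 at 245, Task 7 at 103. The latest is minute 245.

245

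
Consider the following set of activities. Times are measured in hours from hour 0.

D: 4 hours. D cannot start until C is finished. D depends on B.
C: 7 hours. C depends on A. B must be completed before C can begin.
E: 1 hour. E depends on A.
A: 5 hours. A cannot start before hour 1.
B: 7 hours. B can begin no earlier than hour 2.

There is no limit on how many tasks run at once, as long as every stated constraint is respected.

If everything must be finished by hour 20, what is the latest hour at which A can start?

4

To finish by hour 20, D (duration 4) must start no later than hour 16.
C has to be done before D (must start by hour 16). That means finishing by hour 16, i.e. starting by 16 − 7 = hour 9.
To finish by hour 20, E (duration 1) must start no later than hour 19.
A must finish in time for C (must start by hour 9); E (must start by hour 19). The tightest is hour 9, so A must start by 9 − 5 = hour 4.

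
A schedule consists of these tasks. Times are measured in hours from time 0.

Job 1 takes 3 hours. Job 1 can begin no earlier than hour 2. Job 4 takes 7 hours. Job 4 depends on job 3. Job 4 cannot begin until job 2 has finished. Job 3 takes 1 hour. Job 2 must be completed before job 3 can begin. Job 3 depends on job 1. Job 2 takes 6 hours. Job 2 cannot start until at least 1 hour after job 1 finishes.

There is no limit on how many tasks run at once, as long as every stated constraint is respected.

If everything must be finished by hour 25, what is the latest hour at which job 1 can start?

7

Job 4 has no dependents, so it just needs to finish by hour 25. Starting by 25 − 7 = hour 18 achieves that.
Job 3 feeds into job 4 (must start by hour 18); so job 3 must finish by hour 18 and therefore start by hour 17.
For job 2: job 3 (must start by hour 17); job 4 (must start by hour 18). The most restrictive is hour 17; with a 6-hour duration, job 2 must start by hour 11.
Job 1 has several dependents: job 2 (must start by hour 11, minus 1-hour gap → hour 10); job 3 (must start by hour 17). The earliest of those limits is hour 10, so job 1 must start by 10 − 3 = hour 7.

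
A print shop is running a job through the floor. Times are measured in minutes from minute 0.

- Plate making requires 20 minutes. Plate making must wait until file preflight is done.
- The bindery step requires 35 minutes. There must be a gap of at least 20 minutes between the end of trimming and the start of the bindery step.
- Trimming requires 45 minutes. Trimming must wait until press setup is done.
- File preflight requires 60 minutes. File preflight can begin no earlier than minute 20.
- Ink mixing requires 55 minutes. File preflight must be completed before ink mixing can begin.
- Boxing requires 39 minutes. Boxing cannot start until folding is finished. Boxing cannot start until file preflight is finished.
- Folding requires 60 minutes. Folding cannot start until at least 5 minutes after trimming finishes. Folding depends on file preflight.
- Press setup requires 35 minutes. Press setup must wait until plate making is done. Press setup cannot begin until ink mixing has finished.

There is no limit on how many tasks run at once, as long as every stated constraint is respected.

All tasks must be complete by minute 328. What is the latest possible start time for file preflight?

To finish by minute 328, boxing (duration 39) must start no later than minute 289.
Folding feeds into boxing (must start by minute 289); so folding must finish by minute 289 and therefore start by minute 229.
To finish by minute 328, the bindery step (duration 35) must start no later than minute 293.
Trimming must finish in time for folding (must start by minute 229, minus 5-minute gap → minute 224); the bindery step (must start by minute 293, minus 20-minute gap → minute 273). The tightest is minute 224, so trimming must start by 224 − 45 = minute 179.
Since trimming (must start by minute 179) depends on it, press setup must finish by minute 179. Backing off its 35-minute duration gives a latest start of minute 144.
Plate making must finish before press setup (must start by minute 144). With a 20-minute duration, plate making must start by 144 − 20 = minute 124.
Since press setup (must start by minute 144) depends on it, ink mixing must finish by minute 144. Backing off its 55-minute duration gives a latest start of minute 89.
File preflight has several dependents: plate making (must start by minute 124); ink mixing (must start by minute 89); folding (must start by minute 229); boxing (must start by minute 289). The earliest of those limits is minute 89, so file preflight must start by 89 − 60 = minute 29.

29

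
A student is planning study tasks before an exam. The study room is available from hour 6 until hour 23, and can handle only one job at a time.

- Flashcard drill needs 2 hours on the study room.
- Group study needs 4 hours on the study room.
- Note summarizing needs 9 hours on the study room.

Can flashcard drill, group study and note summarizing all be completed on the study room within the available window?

Yes

The study room window is 23 − 6 = 17 hours.
Running back to back, the jobs need 2 + 4 + 9 = 15 hours on the study room.
Since 15 ≤ 17, they fit within the window.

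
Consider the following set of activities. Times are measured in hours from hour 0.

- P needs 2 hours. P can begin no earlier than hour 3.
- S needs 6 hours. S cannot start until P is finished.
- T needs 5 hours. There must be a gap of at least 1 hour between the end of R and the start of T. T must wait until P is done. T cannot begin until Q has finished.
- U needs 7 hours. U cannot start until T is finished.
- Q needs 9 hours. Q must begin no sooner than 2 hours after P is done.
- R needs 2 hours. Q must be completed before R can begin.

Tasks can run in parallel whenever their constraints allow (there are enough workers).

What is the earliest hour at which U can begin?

P cannot begin until its own release at hour 3. It runs from hour 3 to 3 + 2 = hour 5.
After P (finishes hour 5, plus 2-hour gap → hour 7), Q can start at hour 7 and finishes at hour 16.
R waits on Q (finishes hour 16), so it starts at hour 16 and finishes at 16 + 2 = hour 18.
T needs all of R (finishes hour 18, plus 1-hour gap → hour 19); P (finishes hour 5); Q (finishes hour 16). That puts its earliest start at hour 19; it finishes at 19 + 5 = hour 24.
U waits on T (finishes hour 24), so the earliest it can start is hour 24.

24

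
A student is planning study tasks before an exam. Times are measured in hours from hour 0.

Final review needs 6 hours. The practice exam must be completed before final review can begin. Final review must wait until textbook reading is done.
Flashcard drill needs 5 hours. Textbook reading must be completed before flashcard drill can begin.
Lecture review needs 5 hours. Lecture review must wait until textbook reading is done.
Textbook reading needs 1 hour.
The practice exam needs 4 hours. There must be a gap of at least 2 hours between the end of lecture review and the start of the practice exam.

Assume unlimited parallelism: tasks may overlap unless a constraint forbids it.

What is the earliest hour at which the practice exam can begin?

8

Nothing blocks textbook reading, so it runs from hour 0 to hour 1.
After textbook reading (finishes hour 1), lecture review can start at hour 1 and finishes at hour 6.
The practice exam waits on lecture review (finishes hour 6, plus 2-hour gap → hour 8), so the earliest it can start is hour 8.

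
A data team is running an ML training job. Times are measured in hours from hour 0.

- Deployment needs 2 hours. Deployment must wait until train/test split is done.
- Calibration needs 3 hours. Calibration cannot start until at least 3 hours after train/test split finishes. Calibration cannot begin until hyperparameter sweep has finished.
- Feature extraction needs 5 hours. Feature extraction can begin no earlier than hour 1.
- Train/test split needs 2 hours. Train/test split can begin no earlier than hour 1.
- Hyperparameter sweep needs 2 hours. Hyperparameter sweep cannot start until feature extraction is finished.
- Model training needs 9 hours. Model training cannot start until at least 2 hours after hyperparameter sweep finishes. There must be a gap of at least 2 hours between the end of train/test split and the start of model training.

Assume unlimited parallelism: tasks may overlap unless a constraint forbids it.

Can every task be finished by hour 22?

Train/test split cannot begin until its own release at hour 1. It runs from hour 1 to 1 + 2 = hour 3.
Deployment waits on train/test split (finishes hour 3), so it starts at hour 3 and finishes at 3 + 2 = hour 5.
Feature extraction cannot begin until its own release at hour 1. It runs from hour 1 to 1 + 5 = hour 6.
Hyperparameter sweep waits on feature extraction (finishes hour 6), so it starts at hour 6 and finishes at 6 + 2 = hour 8.
Calibration needs all of train/test split (finishes hour 3, plus 3-hour gap → hour 6); hyperparameter sweep (finishes hour 8). That puts its earliest start at hour 8; it finishes at 8 + 3 = hour 11.
Model training needs all of hyperparameter sweep (finishes hour 8, plus 2-hour gap → hour 10); train/test split (finishes hour 3, plus 2-hour gap → hour 5). That puts its earliest start at hour 10; it finishes at 10 + 9 = hour 19.
Every task is finished by hour 19, which is no later than the deadline of 22, so the schedule is feasible.

Yes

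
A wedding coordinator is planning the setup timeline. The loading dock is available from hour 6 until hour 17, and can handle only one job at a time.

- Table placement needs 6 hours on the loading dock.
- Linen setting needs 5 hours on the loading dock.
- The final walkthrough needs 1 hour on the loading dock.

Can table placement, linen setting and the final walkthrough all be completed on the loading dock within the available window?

The loading dock window is 17 − 6 = 11 hours.
Running back to back, the jobs need 6 + 5 + 1 = 12 hours on the loading dock.
Since 12 > 11, they cannot all fit.

No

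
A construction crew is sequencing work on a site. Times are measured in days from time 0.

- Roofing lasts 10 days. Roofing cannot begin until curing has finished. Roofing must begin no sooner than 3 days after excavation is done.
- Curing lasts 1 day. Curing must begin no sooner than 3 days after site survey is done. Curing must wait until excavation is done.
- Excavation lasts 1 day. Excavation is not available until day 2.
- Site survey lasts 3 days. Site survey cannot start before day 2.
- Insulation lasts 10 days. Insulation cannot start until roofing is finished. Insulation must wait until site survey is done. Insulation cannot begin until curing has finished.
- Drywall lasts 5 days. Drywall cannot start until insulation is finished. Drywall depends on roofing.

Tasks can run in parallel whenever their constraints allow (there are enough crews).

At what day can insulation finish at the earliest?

29

Excavation waits on its own release at day 2, so it starts at day 2 and finishes at 2 + 1 = day 3.
Site survey cannot begin until its own release at day 2. It runs from day 2 to 2 + 3 = day 5.
Curing needs all of site survey (finishes day 5, plus 3-day gap → day 8); excavation (finishes day 3). That puts its earliest start at day 8; it finishes at 8 + 1 = day 9.
Roofing cannot start until curing (finishes day 9); excavation (finishes day 3, plus 3-day gap → day 6). The controlling bound is day 9, so roofing finishes at 9 + 10 = day 19.
Insulation has to wait for roofing (finishes day 19); site survey (finishes day 5); curing (finishes day 9). The latest of these is day 19, so insulation runs day 19 to 19 + 10 = day 29.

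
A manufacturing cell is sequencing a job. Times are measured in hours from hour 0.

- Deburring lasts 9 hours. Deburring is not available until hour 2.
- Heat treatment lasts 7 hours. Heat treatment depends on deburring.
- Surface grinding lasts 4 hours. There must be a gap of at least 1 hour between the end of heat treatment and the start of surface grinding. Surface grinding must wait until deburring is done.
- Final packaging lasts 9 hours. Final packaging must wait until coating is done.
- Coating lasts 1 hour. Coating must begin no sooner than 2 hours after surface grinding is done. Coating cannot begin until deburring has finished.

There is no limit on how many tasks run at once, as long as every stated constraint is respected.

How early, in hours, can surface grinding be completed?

23

After its own release at hour 2, deburring can start at hour 2 and finishes at hour 11.
Heat treatment cannot begin until deburring (finishes hour 11). It runs from hour 11 to 11 + 7 = hour 18.
Surface grinding has to wait for heat treatment (finishes hour 18, plus 1-hour gap → hour 19); deburring (finishes hour 11). The latest of these is hour 19, so surface grinding runs hour 19 to 19 + 4 = hour 23.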